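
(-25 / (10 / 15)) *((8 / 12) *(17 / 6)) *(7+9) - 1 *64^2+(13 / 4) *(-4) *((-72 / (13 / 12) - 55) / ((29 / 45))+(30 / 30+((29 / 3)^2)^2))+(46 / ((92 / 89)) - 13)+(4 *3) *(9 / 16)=-1092455495 / 9396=-116268.15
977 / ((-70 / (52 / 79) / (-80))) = 406432 / 553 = 734.96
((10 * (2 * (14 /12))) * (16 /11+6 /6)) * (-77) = -4410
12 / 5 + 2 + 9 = 13.40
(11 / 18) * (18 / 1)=11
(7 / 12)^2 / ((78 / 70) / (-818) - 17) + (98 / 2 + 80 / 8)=2067008317 / 35045928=58.98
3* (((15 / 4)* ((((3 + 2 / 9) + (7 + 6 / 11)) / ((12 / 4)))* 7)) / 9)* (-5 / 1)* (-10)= 466375 / 297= 1570.29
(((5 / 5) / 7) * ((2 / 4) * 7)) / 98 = 1 / 196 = 0.01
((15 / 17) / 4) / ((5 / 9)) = 27 / 68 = 0.40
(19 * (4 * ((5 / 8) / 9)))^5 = 7737809375 / 1889568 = 4095.02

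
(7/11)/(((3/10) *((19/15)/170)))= 59500/209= 284.69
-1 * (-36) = 36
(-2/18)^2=0.01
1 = 1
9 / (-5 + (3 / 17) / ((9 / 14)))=-459 / 241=-1.90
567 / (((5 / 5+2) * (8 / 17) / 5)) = 16065 / 8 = 2008.12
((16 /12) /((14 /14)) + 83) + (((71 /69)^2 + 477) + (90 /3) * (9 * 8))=12961309 /4761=2722.39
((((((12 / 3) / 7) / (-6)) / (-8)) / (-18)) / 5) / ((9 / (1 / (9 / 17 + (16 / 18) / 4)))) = -17 / 869400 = -0.00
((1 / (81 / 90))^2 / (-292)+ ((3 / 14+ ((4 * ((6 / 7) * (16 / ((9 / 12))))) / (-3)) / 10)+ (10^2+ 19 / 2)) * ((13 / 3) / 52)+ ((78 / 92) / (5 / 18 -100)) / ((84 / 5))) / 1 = 8.93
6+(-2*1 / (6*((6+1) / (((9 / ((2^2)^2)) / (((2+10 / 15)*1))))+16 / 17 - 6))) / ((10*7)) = 5422047 / 903700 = 6.00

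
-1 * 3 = -3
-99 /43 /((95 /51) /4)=-20196 /4085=-4.94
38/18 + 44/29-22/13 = 6569/3393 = 1.94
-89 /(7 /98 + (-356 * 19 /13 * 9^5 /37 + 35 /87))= 52141362 /486477979511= 0.00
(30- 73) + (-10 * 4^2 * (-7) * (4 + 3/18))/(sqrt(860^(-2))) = 12039871/3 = 4013290.33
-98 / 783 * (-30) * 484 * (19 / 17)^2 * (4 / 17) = 684918080 / 1282293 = 534.14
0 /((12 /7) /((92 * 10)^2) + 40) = 0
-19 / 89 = -0.21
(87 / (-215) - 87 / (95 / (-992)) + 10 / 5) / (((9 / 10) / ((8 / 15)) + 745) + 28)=59481424 / 50633575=1.17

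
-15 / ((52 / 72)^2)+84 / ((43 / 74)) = 841524 / 7267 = 115.80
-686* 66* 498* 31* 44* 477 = -14670000997344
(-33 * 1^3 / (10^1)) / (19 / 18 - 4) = 297 / 265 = 1.12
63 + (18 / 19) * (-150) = -1503 / 19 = -79.11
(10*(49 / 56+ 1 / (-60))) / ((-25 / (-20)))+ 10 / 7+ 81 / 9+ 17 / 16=30841 / 1680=18.36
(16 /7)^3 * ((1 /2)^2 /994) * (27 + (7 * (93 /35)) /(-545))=37622784 /464533475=0.08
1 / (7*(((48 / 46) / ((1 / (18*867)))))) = 23 / 2621808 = 0.00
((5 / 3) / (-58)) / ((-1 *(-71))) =-0.00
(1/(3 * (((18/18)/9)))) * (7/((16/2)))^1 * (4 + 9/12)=399/32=12.47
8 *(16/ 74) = 64/ 37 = 1.73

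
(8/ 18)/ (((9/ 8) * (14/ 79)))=1264/ 567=2.23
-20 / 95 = -4 / 19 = -0.21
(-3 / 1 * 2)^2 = 36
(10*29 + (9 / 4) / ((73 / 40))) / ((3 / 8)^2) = 2070.99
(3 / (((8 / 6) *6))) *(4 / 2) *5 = 15 / 4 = 3.75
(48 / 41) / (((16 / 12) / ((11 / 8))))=99 / 82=1.21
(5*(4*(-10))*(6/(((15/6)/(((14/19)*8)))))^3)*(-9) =174795522048/34295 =5096822.34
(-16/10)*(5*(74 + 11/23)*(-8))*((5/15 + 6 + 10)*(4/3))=7162624/69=103806.14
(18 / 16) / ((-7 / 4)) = -9 / 14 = -0.64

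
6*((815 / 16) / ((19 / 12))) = 7335 / 38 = 193.03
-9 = -9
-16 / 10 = -8 / 5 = -1.60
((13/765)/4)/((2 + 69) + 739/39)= 169/3578160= 0.00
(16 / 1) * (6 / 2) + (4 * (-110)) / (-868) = 10526 / 217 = 48.51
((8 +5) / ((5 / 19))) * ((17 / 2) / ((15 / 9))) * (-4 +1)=-37791 / 50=-755.82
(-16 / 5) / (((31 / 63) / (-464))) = 467712 / 155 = 3017.50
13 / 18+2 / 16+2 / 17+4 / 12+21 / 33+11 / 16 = 70607 / 26928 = 2.62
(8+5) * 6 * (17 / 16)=82.88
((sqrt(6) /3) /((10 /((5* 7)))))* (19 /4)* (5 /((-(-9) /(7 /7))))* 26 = 8645* sqrt(6) /108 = 196.07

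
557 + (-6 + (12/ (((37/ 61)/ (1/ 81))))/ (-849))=467330957/ 848151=551.00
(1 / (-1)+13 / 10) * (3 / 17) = 9 / 170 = 0.05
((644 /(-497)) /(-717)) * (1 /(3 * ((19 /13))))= 1196 /2901699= 0.00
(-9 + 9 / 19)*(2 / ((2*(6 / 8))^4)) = -64 / 19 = -3.37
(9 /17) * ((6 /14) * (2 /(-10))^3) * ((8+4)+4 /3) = -72 /2975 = -0.02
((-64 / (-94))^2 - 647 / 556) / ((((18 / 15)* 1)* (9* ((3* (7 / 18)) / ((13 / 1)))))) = -55892135 / 77376852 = -0.72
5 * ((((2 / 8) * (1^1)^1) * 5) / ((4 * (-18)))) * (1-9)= 25 / 36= 0.69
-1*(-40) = 40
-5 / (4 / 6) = -15 / 2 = -7.50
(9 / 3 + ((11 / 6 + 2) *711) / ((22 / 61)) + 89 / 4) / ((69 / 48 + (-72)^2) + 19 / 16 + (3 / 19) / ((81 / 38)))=18015588 / 12323597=1.46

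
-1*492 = -492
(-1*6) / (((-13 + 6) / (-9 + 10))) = 6 / 7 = 0.86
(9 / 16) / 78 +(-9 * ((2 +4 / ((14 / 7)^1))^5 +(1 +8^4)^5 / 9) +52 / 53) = -25450658289974270918913 / 22048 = -1154329566852969472.01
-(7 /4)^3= -343 /64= -5.36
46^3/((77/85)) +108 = 8281876/77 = 107556.83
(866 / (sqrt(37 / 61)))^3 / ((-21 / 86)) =-3407077106416*sqrt(2257) / 28749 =-5630215252.60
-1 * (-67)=67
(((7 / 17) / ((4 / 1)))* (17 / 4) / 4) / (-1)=-7 / 64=-0.11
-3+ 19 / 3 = 10 / 3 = 3.33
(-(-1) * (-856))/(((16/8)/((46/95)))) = -19688/95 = -207.24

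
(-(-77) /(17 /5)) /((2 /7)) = 2695 /34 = 79.26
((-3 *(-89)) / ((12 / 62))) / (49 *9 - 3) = 2759 / 876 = 3.15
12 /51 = 4 /17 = 0.24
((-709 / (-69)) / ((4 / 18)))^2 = 4524129 / 2116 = 2138.06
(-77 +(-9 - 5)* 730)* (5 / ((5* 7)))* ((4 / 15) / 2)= -2942 / 15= -196.13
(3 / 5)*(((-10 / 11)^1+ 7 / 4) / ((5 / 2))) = 111 / 550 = 0.20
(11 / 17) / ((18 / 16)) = 88 / 153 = 0.58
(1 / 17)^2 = 1 / 289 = 0.00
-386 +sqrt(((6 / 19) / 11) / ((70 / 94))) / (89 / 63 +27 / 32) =-386 +288 *sqrt(2062830) / 4753705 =-385.91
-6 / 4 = -1.50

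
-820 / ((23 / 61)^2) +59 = -3020009 / 529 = -5708.90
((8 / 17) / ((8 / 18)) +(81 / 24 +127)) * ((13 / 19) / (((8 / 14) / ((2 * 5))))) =8133125 / 5168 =1573.75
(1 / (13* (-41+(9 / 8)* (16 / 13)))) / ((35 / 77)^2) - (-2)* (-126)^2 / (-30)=-13627021 / 12875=-1058.41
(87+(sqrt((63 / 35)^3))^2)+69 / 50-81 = 3303 / 250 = 13.21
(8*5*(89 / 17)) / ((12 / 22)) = 19580 / 51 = 383.92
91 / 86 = 1.06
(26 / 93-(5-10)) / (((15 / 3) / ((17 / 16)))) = 8347 / 7440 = 1.12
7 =7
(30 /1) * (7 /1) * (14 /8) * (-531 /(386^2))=-390285 /297992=-1.31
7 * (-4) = -28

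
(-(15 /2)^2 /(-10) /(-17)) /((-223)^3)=45 /1508181112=0.00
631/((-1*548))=-631/548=-1.15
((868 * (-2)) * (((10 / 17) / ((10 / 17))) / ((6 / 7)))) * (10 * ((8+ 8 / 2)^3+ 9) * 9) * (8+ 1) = -2849583240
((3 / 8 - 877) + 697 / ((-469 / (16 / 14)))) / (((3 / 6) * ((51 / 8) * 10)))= -7689429 / 279055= -27.56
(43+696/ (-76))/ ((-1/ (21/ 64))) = -13503/ 1216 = -11.10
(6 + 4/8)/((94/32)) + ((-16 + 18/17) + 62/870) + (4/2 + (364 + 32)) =133931689/347565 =385.34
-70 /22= -3.18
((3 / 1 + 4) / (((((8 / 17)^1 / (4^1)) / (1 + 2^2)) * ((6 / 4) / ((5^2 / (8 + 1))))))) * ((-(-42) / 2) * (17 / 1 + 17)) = 3540250 / 9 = 393361.11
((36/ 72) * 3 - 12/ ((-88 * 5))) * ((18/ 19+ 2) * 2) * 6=54.02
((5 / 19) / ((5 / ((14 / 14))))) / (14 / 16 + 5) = 8 / 893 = 0.01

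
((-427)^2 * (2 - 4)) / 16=-182329 / 8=-22791.12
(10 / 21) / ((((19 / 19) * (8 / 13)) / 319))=20735 / 84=246.85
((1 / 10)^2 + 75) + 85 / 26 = 101763 / 1300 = 78.28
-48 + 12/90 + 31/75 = -3559/75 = -47.45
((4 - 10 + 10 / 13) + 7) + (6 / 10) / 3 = 128 / 65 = 1.97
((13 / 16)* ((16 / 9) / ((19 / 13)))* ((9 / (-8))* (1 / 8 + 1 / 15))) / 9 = -3887 / 164160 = -0.02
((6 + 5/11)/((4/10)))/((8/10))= 1775/88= 20.17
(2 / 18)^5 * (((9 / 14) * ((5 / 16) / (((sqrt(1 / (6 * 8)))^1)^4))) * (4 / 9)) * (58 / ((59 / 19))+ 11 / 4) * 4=809120 / 2709693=0.30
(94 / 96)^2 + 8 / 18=3233 / 2304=1.40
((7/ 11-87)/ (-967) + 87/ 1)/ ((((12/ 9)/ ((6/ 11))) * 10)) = 8337321/ 2340140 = 3.56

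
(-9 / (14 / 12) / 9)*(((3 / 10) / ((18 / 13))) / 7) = -13 / 490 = -0.03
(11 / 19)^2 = 121 / 361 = 0.34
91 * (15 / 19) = 1365 / 19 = 71.84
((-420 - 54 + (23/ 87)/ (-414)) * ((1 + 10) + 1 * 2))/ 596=-9649705/ 933336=-10.34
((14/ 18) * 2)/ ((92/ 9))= 0.15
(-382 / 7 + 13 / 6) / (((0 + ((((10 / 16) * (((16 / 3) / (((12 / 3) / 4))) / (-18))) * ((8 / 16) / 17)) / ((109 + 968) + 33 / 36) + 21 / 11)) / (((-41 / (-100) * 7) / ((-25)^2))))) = -130967394987 / 1039001125000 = -0.13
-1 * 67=-67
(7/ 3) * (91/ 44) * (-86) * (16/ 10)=-109564/ 165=-664.02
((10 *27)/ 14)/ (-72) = -15/ 56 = -0.27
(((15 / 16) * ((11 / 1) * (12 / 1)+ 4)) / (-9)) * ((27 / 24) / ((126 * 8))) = -85 / 5376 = -0.02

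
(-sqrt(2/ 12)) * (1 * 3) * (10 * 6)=-30 * sqrt(6)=-73.48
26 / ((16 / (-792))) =-1287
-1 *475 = -475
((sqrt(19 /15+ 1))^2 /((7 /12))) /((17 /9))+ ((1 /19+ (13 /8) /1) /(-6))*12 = -3453 /2660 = -1.30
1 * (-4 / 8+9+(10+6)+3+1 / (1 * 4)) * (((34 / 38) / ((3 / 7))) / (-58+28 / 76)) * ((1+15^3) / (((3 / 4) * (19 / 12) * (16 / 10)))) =-7432264 / 4161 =-1786.17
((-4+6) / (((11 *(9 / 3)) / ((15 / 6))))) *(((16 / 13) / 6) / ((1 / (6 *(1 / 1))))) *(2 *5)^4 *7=5600000 / 429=13053.61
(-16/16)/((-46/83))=83/46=1.80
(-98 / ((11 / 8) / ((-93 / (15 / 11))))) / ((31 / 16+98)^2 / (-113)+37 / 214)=-10746867712 / 195030385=-55.10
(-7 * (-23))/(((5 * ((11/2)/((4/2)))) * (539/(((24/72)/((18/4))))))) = 0.00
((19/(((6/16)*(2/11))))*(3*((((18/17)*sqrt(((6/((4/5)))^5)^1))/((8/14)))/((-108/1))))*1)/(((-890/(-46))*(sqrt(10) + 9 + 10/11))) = -201725755*sqrt(30)/86107856 + 101788225*sqrt(3)/43053928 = -8.74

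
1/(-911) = -1/911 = -0.00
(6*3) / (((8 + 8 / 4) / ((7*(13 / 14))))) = 11.70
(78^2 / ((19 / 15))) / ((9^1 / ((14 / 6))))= 23660 / 19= 1245.26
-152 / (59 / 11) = -28.34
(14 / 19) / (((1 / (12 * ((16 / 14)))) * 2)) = 96 / 19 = 5.05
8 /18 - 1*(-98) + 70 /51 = 15272 /153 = 99.82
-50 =-50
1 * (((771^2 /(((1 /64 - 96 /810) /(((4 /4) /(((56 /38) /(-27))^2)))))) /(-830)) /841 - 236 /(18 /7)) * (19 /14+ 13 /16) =248121477679959 /42569638762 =5828.60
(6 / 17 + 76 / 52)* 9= 3609 / 221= 16.33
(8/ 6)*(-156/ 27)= -208/ 27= -7.70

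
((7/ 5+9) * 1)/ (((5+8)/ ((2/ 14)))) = 4/ 35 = 0.11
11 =11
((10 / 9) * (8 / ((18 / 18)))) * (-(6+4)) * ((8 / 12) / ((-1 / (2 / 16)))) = 200 / 27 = 7.41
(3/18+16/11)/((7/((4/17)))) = 214/3927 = 0.05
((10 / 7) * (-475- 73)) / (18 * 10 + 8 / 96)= -65760 / 15127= -4.35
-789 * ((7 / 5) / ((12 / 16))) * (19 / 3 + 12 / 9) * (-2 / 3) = 338744 / 45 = 7527.64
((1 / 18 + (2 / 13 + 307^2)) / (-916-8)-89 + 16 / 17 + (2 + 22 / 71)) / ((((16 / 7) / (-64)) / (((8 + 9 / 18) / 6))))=48997697989 / 6579144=7447.43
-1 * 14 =-14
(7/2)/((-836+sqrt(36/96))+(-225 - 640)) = -15876/7715735 - 7* sqrt(6)/23147205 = -0.00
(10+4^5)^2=1069156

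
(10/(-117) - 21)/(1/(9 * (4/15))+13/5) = -49340/7059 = -6.99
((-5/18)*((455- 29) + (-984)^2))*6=-1614470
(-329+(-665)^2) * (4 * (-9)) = -15908256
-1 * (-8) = 8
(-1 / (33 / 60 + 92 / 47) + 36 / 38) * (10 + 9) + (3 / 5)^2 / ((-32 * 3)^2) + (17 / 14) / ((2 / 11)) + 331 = 147029027699 / 422374400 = 348.10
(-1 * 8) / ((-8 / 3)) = 3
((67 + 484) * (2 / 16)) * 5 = 2755 / 8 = 344.38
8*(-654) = -5232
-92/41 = -2.24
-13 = -13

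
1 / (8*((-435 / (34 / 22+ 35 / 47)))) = -0.00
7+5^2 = 32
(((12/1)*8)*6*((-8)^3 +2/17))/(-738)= 278464/697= 399.52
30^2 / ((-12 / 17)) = -1275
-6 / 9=-0.67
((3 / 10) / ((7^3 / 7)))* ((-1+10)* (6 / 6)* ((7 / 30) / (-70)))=-9 / 49000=-0.00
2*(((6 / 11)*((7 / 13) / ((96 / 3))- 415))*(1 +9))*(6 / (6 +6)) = -2589495 / 1144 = -2263.54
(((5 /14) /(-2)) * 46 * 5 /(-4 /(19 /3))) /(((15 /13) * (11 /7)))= 28405 /792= 35.86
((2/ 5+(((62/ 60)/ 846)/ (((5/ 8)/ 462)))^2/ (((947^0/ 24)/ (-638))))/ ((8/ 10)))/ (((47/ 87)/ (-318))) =357573595041521/ 38933625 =9184184.49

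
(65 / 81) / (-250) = -13 / 4050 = -0.00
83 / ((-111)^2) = 83 / 12321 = 0.01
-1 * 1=-1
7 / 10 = 0.70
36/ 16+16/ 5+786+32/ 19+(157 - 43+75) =373211/ 380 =982.13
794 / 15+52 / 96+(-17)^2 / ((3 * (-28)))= 42029 / 840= 50.03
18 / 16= 9 / 8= 1.12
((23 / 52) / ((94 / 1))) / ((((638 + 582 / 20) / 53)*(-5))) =-0.00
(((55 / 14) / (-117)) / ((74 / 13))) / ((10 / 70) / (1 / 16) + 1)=-55 / 30636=-0.00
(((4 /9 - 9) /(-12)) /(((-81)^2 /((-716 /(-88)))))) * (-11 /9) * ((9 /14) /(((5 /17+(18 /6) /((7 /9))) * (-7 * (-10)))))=-33473 /14001698880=-0.00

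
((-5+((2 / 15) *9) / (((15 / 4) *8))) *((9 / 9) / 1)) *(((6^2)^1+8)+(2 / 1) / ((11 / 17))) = -64232 / 275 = -233.57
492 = 492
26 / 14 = 13 / 7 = 1.86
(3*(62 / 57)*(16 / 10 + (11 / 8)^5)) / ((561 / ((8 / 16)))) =0.02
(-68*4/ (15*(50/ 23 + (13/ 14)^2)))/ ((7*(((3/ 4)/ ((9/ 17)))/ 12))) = -494592/ 68435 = -7.23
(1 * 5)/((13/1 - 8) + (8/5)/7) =175/183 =0.96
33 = 33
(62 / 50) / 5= 31 / 125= 0.25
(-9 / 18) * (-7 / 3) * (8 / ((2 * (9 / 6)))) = 28 / 9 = 3.11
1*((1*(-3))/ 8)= -3/ 8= -0.38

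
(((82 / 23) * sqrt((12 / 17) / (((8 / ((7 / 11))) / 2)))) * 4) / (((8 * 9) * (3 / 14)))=574 * sqrt(3927) / 116127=0.31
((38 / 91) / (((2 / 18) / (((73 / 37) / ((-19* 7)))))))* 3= -3942 / 23569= -0.17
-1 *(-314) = 314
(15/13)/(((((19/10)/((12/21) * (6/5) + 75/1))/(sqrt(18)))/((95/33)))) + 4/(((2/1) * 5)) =2/5 + 397350 * sqrt(2)/1001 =561.78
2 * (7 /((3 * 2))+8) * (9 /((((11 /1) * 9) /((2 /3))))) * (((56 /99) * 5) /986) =1400 /439263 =0.00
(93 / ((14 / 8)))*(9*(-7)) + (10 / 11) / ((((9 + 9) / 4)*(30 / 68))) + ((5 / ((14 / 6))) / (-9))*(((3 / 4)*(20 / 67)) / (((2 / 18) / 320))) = -487673180 / 139293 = -3501.06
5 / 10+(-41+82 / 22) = -809 / 22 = -36.77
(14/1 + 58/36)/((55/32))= 4496/495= 9.08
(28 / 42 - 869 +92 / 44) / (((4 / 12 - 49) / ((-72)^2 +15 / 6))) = 13478299 / 146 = 92317.12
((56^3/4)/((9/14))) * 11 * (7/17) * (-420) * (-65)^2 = -27994814848000/51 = -548917938196.08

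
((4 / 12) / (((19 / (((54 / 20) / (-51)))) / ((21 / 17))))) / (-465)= 21 / 8511050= 0.00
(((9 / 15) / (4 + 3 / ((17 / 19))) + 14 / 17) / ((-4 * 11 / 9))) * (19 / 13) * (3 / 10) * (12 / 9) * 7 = -11511549 / 15193750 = -0.76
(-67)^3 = -300763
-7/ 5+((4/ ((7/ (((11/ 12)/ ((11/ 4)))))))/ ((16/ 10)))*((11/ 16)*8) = -313/ 420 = -0.75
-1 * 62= -62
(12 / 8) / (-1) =-3 / 2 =-1.50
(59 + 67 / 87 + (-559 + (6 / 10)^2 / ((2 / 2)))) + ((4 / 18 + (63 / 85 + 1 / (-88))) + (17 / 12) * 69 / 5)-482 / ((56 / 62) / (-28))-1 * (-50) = 141673368869 / 9761400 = 14513.63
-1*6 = -6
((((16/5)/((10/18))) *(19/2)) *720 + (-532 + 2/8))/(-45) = -259111/300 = -863.70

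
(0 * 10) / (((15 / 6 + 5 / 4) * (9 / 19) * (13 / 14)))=0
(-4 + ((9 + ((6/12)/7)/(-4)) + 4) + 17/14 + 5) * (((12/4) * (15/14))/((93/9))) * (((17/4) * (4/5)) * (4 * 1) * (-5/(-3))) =651015/6076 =107.15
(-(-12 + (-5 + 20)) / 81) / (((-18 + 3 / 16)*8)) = 2 / 7695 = 0.00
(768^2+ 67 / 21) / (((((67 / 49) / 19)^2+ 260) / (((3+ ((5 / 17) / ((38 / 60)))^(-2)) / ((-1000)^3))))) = -263537164296883057 / 15211958557500000000000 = -0.00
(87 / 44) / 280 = 87 / 12320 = 0.01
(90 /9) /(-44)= -5 /22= -0.23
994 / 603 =1.65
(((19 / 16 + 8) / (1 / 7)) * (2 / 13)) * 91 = 7203 / 8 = 900.38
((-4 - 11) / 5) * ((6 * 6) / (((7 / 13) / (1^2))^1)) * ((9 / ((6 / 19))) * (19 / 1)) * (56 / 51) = -119257.41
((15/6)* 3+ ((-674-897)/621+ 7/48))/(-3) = -50833/29808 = -1.71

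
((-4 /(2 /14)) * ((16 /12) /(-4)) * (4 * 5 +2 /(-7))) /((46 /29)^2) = 1682 /23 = 73.13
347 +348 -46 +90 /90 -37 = 613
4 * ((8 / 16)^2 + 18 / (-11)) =-61 / 11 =-5.55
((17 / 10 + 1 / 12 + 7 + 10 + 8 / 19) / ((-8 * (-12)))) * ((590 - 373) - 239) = -4.40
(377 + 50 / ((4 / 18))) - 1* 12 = 590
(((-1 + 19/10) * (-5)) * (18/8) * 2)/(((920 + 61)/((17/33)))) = -51/4796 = -0.01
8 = 8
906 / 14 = 453 / 7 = 64.71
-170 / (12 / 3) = -85 / 2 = -42.50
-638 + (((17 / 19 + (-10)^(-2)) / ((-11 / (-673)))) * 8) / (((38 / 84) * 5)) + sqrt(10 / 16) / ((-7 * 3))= -219508742 / 496375 - sqrt(10) / 84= -442.26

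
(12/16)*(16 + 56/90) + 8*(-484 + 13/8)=-57698/15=-3846.53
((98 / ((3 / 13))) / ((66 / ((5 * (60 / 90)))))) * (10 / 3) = 63700 / 891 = 71.49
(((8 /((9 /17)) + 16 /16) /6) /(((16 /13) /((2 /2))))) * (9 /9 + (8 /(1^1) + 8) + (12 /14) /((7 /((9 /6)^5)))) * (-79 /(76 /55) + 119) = 124511494055 /51480576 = 2418.61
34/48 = 17/24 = 0.71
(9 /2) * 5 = 45 /2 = 22.50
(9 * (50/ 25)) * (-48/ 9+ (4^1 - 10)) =-204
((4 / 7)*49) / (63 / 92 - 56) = -368 / 727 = -0.51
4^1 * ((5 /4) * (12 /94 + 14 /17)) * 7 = 26600 /799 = 33.29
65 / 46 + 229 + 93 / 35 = 375243 / 1610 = 233.07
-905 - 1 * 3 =-908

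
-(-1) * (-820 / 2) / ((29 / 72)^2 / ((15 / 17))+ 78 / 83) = -2646172800 / 7251931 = -364.89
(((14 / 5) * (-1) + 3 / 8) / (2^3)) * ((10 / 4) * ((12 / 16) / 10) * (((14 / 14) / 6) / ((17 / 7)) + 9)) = -17945 / 34816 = -0.52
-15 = -15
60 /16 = 15 /4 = 3.75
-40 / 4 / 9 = -10 / 9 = -1.11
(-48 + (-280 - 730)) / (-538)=529 / 269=1.97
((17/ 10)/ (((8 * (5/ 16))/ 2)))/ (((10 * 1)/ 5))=17/ 25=0.68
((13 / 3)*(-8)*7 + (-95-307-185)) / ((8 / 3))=-2489 / 8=-311.12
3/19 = 0.16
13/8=1.62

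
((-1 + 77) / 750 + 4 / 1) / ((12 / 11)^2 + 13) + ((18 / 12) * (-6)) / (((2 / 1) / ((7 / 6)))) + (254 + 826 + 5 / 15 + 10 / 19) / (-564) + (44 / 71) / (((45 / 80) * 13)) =-21629410875343 / 3184241316750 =-6.79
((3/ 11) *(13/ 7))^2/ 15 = 507/ 29645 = 0.02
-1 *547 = -547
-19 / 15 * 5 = -19 / 3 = -6.33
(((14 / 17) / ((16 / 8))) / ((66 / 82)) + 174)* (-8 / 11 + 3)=2447525 / 6171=396.62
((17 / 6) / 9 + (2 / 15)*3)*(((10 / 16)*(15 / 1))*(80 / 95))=5.64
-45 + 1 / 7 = -314 / 7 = -44.86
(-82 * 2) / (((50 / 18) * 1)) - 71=-3251 / 25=-130.04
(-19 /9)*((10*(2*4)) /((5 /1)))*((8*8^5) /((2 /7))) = -278921216 /9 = -30991246.22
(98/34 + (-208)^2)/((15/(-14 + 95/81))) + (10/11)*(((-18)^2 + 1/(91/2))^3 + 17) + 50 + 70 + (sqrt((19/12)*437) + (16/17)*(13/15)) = 30889659.49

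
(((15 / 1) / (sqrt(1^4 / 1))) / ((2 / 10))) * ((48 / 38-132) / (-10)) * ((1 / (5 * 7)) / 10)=1863 / 665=2.80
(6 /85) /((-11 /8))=-0.05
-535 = -535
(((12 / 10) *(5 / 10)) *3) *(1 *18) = 162 / 5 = 32.40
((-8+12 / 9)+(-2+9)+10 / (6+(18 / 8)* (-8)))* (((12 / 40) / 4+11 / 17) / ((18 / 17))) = -491 / 1440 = -0.34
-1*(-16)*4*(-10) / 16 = -40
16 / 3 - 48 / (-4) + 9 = 79 / 3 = 26.33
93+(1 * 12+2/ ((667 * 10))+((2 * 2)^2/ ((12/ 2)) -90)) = 176758/ 10005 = 17.67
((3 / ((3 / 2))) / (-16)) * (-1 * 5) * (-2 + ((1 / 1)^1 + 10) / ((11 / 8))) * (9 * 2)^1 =135 / 2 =67.50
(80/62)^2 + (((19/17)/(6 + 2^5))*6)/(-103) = 1.66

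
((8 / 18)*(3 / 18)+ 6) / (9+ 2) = 0.55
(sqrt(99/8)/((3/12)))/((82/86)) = 14.76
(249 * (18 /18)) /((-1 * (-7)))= 249 /7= 35.57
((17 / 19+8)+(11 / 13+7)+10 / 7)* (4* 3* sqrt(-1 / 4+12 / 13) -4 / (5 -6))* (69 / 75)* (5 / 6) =289018 / 5187+144509* sqrt(455) / 22477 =192.86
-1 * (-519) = 519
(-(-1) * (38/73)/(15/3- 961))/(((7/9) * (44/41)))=-7011/10747352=-0.00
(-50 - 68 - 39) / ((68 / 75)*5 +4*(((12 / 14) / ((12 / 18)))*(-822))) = 16485 / 443404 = 0.04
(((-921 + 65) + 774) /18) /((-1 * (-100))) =-41 /900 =-0.05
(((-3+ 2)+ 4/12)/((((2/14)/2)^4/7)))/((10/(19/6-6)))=2285752/45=50794.49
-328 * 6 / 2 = -984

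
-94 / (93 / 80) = -7520 / 93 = -80.86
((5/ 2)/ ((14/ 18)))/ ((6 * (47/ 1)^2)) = 15/ 61852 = 0.00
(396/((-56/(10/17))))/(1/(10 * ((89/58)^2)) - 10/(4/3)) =3564450/6390419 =0.56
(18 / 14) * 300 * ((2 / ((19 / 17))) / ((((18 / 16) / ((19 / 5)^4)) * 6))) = 21321.69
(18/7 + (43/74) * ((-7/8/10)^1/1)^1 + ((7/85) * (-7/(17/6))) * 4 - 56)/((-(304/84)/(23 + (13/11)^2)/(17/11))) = 719798777217/1272542480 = 565.64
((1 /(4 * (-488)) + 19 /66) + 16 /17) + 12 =14486207 /1095072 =13.23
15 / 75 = 1 / 5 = 0.20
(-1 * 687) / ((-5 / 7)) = 4809 / 5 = 961.80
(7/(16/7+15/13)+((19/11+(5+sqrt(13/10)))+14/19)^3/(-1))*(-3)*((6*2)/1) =662182677*sqrt(130)/1092025+45563191354044/2857479977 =22859.04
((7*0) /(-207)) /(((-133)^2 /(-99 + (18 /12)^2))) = 0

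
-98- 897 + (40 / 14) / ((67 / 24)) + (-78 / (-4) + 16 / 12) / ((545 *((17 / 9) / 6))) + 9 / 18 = -1726564443 / 1738114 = -993.36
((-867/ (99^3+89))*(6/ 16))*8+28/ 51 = 27038213/ 49489788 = 0.55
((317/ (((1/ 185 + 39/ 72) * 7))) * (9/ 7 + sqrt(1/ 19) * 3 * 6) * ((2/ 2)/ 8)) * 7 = 1583415/ 17003 + 3166830 * sqrt(19)/ 46151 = 392.23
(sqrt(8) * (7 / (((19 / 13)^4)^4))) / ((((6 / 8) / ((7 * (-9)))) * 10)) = -391264966199709746508 * sqrt(2) / 1442207067838105838405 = -0.38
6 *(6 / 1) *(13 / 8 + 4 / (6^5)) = 1580 / 27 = 58.52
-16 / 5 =-3.20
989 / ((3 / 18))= 5934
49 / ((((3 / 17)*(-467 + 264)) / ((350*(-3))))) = 41650 / 29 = 1436.21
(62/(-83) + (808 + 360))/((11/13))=1379.48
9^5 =59049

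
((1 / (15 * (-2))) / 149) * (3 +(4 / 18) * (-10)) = -7 / 40230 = -0.00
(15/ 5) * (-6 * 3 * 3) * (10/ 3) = -540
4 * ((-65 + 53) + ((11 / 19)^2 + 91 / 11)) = -53880 / 3971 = -13.57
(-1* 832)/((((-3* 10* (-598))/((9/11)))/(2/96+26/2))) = -125/253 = -0.49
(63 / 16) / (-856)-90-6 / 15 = -6190907 / 68480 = -90.40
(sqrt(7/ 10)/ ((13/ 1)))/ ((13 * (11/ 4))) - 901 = -901 +2 * sqrt(70)/ 9295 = -901.00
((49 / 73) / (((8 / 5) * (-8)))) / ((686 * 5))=-1 / 65408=-0.00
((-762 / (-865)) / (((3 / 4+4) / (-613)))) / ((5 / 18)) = -33631632 / 82175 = -409.27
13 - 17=-4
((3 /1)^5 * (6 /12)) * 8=972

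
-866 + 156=-710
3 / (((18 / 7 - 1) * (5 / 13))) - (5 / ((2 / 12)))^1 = -25.04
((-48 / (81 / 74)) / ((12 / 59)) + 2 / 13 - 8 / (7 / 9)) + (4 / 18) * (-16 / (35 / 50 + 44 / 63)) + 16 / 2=-1430461418 / 6493851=-220.28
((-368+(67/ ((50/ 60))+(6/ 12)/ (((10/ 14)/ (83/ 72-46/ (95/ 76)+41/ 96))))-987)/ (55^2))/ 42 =-18709259/ 1829520000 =-0.01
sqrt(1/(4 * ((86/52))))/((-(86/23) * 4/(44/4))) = -253 * sqrt(1118)/29584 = -0.29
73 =73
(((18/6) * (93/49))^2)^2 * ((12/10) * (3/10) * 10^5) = 218131966116000/5764801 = 37838594.28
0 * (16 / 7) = 0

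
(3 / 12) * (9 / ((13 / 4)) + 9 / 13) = 45 / 52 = 0.87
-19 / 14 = -1.36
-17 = -17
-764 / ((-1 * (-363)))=-764 / 363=-2.10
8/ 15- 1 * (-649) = 9743/ 15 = 649.53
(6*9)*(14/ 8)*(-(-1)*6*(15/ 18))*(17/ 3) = 5355/ 2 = 2677.50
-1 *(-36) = 36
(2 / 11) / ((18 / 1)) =1 / 99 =0.01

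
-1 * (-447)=447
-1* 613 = -613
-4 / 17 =-0.24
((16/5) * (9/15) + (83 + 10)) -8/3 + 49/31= 218164/2325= 93.83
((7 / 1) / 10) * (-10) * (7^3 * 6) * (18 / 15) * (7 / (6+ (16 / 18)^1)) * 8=-21781872 / 155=-140528.21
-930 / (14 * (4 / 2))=-465 / 14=-33.21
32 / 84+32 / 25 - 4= -1228 / 525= -2.34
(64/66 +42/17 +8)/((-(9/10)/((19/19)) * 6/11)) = -32090/1377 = -23.30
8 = 8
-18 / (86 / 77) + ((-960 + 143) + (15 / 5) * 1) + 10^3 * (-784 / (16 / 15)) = -31640695 / 43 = -735830.12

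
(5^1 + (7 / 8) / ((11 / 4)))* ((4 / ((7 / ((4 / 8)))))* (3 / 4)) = 351 / 308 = 1.14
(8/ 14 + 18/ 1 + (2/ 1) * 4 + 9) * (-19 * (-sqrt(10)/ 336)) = 1577 * sqrt(10)/ 784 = 6.36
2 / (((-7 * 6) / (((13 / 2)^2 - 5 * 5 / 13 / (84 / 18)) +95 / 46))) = -122519 / 58604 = -2.09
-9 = -9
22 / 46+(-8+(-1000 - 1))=-23196 / 23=-1008.52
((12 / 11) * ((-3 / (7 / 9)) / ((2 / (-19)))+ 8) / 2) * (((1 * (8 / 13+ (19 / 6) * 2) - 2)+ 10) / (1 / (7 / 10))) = 254.81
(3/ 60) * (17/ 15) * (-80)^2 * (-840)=-304640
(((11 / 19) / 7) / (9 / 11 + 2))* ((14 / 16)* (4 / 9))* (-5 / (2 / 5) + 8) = -121 / 2356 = -0.05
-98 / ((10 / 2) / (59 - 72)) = 1274 / 5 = 254.80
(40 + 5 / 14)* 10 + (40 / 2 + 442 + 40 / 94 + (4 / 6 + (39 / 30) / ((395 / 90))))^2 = 4671283677116848 / 21713531175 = 215132.38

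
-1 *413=-413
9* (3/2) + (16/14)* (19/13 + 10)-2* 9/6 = 4295/182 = 23.60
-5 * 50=-250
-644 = -644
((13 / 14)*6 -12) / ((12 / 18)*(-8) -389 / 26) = 3510 / 11081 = 0.32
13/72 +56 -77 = -1499/72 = -20.82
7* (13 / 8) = 91 / 8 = 11.38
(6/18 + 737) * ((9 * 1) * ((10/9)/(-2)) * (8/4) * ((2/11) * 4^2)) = -707840/33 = -21449.70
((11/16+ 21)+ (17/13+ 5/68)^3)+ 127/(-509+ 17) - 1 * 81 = -4837774203437/84969273792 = -56.94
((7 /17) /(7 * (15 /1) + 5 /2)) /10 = 7 /18275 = 0.00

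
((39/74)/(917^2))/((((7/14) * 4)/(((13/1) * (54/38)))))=13689/2364579868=0.00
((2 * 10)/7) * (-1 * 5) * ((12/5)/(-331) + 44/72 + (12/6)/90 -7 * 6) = 4108430/6951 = 591.06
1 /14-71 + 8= -881 /14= -62.93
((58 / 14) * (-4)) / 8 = -29 / 14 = -2.07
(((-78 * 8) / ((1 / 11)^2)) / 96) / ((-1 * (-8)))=-1573 / 16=-98.31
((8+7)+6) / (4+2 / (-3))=63 / 10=6.30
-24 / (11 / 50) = -1200 / 11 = -109.09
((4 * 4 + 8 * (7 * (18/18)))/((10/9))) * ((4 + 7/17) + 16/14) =214164/595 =359.94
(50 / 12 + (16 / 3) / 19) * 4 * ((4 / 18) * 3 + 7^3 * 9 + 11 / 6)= 54960.58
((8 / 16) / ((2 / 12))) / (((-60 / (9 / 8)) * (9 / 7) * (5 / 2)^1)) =-0.02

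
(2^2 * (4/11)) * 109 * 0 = 0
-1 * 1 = -1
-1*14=-14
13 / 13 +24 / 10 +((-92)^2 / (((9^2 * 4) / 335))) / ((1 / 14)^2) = 694684177 / 405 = 1715269.57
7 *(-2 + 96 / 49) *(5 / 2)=-5 / 7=-0.71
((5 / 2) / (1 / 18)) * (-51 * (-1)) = 2295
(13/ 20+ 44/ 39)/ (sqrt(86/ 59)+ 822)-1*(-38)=196945644921/ 5182485100-1387*sqrt(5074)/ 31094910600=38.00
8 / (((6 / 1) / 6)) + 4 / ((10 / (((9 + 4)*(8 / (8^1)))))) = 66 / 5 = 13.20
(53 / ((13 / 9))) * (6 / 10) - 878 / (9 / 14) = -786101 / 585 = -1343.76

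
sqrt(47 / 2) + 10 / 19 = 10 / 19 + sqrt(94) / 2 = 5.37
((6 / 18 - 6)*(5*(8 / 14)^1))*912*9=-930240 / 7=-132891.43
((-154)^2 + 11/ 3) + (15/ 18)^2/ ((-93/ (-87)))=26471873/ 1116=23720.32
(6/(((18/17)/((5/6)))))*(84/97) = 1190/291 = 4.09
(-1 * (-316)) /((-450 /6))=-316 /75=-4.21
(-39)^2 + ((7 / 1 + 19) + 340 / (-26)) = 19941 / 13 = 1533.92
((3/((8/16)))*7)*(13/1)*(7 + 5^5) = 1710072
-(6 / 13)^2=-36 / 169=-0.21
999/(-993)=-1.01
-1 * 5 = -5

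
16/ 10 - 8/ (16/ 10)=-17/ 5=-3.40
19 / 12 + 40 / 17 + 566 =116267 / 204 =569.94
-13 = -13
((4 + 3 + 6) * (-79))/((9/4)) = -4108/9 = -456.44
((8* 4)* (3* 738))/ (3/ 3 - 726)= -70848/ 725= -97.72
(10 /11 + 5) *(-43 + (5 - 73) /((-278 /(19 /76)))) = -775905 /3058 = -253.73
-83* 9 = -747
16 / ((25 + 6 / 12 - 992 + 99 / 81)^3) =-93312 / 5245349609375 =-0.00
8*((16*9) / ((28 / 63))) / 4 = 648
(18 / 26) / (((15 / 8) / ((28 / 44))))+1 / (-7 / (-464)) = 66.52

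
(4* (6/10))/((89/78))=936/445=2.10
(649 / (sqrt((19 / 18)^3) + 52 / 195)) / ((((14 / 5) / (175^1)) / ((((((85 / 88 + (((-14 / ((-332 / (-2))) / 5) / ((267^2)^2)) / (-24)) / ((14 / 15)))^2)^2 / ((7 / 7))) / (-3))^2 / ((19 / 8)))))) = -25781519064069328109453240605144299774487934877106752190983315600195122204176500171689880736058012237375122037436875 / 74299867252834195993637130277425722555879406420109817426085587926362526018140821116649643807560102910897514610688 + 128907595320346640547266203025721498872439674385533760954916578000975611020882500858449403680290061186875610187184375 * sqrt(38) / 563114783389901274899144566313121265686664974973463879439806561126115986663804117936713089909929201008907479154688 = 1064.16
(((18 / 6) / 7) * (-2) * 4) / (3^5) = -8 / 567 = -0.01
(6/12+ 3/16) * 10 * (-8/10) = -11/2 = -5.50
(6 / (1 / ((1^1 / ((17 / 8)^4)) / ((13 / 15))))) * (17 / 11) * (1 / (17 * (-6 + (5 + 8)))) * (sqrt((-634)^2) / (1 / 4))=934871040 / 83604521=11.18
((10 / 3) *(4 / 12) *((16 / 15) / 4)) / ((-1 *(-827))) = 8 / 22329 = 0.00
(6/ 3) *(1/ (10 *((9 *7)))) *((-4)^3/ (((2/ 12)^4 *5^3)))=-9216/ 4375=-2.11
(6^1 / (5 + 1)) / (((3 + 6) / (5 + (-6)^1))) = -1 / 9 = -0.11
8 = 8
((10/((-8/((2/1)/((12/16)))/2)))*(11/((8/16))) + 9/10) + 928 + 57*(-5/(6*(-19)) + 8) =18611/15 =1240.73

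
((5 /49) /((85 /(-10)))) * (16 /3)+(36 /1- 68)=-80128 /2499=-32.06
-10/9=-1.11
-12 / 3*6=-24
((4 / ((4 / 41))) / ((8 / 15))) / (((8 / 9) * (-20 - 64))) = -1845 / 1792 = -1.03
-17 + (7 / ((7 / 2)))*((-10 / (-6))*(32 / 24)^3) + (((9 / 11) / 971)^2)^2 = -9592132034117542736 / 1054223466436314801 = -9.10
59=59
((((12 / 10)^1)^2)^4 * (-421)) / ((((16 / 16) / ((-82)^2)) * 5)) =-4754663691264 / 1953125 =-2434387.81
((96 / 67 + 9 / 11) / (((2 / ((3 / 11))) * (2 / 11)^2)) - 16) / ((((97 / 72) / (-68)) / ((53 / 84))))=9728097 / 45493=213.84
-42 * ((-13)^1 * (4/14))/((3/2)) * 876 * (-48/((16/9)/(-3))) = 7379424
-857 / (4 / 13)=-11141 / 4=-2785.25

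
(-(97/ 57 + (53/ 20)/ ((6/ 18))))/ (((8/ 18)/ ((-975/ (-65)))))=-99027/ 304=-325.75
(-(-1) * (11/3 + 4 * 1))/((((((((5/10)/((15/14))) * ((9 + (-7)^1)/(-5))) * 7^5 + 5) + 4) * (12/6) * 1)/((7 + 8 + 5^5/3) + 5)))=-79625/61206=-1.30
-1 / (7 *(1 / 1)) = -1 / 7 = -0.14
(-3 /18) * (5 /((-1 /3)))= 5 /2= 2.50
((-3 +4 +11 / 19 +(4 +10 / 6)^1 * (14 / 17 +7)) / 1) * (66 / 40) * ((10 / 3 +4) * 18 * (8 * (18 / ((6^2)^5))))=316657 / 13296960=0.02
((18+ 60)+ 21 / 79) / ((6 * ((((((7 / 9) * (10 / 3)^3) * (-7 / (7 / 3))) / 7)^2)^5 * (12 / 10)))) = 8352316170372110086287 / 63200000000000000000000000000000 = 0.00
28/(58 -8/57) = 798/1649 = 0.48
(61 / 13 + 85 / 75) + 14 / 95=4426 / 741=5.97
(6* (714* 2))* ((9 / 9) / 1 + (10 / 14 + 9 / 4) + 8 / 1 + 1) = 111078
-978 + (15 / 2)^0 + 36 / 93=-30275 / 31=-976.61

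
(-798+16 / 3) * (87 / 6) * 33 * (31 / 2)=-11758021 / 2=-5879010.50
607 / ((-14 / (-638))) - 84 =193045 / 7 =27577.86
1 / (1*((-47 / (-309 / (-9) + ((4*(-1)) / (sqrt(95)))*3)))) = -103 / 141 + 12*sqrt(95) / 4465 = -0.70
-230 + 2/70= -8049/35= -229.97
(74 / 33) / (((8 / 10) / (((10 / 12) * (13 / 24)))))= 12025 / 9504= 1.27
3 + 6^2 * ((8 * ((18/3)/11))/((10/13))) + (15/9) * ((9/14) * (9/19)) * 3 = 208.74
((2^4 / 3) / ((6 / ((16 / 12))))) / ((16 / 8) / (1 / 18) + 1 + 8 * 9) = 32 / 2943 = 0.01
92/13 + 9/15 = 499/65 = 7.68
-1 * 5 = -5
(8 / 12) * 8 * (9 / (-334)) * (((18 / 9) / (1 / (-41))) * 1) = 1968 / 167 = 11.78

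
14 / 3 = 4.67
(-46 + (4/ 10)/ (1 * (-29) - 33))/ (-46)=7131/ 7130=1.00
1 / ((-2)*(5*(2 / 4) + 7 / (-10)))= -5 / 18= -0.28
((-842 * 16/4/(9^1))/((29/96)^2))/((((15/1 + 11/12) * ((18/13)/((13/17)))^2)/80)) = -7880167260160/1253403693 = -6287.01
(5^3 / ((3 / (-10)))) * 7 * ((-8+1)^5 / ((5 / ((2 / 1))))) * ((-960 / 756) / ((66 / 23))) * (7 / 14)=-3865610000 / 891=-4338507.30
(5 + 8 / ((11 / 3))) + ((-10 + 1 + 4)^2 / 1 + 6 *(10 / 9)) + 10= 1612 / 33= 48.85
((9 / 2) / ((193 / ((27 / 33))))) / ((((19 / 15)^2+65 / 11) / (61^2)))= 67815225 / 7178056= 9.45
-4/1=-4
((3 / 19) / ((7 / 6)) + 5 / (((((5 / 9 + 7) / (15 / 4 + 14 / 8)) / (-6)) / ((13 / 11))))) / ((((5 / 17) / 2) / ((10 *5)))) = -1160955 / 133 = -8728.98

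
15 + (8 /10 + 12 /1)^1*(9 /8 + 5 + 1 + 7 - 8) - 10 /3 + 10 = 100.07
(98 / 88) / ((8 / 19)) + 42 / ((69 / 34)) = 188965 / 8096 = 23.34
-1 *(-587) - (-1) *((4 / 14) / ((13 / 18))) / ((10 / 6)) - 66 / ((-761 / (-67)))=201321863 / 346255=581.43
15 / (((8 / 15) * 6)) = 75 / 16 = 4.69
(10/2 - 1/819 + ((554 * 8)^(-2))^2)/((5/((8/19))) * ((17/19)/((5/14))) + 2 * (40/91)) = 1579598982116410163/9678709175900258304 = 0.16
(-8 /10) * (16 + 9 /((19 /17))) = -1828 /95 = -19.24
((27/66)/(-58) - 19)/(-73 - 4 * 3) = 24253/108460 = 0.22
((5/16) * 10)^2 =625/64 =9.77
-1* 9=-9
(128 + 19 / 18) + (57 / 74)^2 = 129.65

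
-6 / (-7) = 6 / 7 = 0.86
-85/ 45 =-17/ 9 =-1.89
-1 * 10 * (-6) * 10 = 600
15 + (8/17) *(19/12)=15.75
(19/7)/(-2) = -19/14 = -1.36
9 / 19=0.47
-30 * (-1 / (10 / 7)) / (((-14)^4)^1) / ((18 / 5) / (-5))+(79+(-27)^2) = 26605799 / 32928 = 808.00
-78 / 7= -11.14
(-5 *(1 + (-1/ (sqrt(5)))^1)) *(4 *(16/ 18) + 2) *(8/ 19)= -2000/ 171 + 400 *sqrt(5)/ 171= -6.47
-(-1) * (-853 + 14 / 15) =-12781 / 15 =-852.07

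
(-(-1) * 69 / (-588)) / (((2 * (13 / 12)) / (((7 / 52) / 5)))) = -69 / 47320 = -0.00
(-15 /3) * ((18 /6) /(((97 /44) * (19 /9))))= -5940 /1843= -3.22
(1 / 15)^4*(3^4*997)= 997 / 625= 1.60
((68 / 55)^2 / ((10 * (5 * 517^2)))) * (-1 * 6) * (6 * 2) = -166464 / 20213730625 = -0.00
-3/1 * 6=-18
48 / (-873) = -0.05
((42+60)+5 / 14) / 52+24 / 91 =125 / 56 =2.23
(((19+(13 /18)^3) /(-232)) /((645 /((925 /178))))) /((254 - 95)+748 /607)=-12689896475 /3021718081315968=-0.00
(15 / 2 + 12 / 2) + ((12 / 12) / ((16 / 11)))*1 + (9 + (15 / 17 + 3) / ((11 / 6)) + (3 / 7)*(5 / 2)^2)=53281 / 1904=27.98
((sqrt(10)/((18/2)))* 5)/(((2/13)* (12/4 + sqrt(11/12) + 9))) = -65* sqrt(330)/15453 + 520* sqrt(10)/1717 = 0.88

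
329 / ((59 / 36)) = 11844 / 59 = 200.75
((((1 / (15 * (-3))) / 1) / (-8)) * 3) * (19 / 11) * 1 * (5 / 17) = 19 / 4488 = 0.00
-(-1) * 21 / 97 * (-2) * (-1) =42 / 97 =0.43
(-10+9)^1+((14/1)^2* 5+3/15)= 4896/5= 979.20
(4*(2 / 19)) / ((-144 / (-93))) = 31 / 114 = 0.27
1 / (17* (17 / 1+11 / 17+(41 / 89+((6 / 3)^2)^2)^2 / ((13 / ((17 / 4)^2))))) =1647568 / 11038673825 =0.00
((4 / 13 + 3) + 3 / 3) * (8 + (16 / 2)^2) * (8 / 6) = 5376 / 13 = 413.54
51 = 51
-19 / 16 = -1.19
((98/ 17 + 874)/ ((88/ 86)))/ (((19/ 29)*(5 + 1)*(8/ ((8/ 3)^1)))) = 4662533/ 63954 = 72.90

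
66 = 66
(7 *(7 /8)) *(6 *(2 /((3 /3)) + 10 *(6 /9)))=637 /2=318.50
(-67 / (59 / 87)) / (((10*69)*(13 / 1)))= -1943 / 176410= -0.01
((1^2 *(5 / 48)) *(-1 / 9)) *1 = -5 / 432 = -0.01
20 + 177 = 197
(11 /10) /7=11 /70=0.16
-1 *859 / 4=-859 / 4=-214.75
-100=-100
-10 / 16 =-5 / 8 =-0.62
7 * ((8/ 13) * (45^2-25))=112000/ 13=8615.38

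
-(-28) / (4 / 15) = 105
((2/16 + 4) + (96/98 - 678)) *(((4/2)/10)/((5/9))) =-242.24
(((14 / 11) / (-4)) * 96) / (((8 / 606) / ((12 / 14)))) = -21816 / 11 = -1983.27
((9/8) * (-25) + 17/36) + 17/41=-80407/2952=-27.24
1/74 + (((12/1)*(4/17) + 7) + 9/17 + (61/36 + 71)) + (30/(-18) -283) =-4565161/22644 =-201.61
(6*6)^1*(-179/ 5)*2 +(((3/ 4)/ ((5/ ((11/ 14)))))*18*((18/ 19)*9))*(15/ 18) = -6816321/ 2660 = -2562.53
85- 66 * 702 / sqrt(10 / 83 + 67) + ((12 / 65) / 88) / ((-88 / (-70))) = 1069661 / 12584- 15444 * sqrt(51377) / 619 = -5570.27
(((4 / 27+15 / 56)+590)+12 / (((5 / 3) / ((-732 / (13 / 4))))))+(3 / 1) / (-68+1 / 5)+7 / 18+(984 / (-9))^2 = 121305538457 / 11105640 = 10922.88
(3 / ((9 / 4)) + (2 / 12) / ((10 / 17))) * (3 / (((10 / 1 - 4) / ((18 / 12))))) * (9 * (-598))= -261027 / 40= -6525.68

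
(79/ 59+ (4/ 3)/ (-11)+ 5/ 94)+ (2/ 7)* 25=10779163/ 1281126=8.41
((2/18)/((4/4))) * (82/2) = 41/9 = 4.56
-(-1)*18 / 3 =6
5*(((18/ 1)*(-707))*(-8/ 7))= 72720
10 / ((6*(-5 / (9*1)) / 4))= -12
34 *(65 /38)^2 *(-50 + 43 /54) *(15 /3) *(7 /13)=-513797375 /38988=-13178.35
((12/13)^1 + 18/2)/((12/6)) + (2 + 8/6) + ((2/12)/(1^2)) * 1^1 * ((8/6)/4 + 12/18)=110/13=8.46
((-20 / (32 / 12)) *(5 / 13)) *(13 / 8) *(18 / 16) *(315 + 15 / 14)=-2986875 / 1792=-1666.78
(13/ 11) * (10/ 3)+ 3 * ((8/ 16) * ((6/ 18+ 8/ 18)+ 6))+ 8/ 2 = 1195/ 66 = 18.11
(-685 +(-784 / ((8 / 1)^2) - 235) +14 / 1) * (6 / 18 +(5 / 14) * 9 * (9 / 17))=-5336869 / 2856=-1868.65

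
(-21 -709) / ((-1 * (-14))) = -365 / 7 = -52.14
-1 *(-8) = 8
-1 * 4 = -4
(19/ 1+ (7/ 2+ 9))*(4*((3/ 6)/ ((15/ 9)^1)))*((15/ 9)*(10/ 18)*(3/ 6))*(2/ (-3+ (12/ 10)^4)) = -21875/ 579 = -37.78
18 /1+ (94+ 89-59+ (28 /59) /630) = 377012 /2655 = 142.00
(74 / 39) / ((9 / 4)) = 0.84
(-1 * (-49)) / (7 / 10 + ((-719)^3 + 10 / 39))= -2730 / 20708719091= -0.00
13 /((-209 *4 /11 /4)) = -13 /19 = -0.68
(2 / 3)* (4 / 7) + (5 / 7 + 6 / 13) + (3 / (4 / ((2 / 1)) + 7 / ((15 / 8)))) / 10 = 75557 / 46956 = 1.61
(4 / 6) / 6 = 1 / 9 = 0.11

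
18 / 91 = 0.20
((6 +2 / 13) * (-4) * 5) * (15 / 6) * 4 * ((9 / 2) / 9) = -8000 / 13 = -615.38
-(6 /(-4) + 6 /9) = 5 /6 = 0.83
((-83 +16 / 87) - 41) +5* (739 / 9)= 74839 / 261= 286.74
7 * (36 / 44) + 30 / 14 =606 / 77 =7.87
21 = 21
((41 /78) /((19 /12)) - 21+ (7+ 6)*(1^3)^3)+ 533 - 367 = 39108 /247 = 158.33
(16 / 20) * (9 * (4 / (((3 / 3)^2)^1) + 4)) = 288 / 5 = 57.60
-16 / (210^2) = -4 / 11025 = -0.00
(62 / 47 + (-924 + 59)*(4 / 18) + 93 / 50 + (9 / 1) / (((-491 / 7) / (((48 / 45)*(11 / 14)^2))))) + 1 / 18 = -2290687757 / 12115425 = -189.07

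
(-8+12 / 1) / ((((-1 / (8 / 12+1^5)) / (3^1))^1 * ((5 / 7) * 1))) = -28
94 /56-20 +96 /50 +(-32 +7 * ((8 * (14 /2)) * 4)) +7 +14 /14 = 1069319 /700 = 1527.60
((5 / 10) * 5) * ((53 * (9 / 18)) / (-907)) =-265 / 3628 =-0.07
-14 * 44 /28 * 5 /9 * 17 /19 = -1870 /171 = -10.94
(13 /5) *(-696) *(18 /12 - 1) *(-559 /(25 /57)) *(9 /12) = 108111159 /125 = 864889.27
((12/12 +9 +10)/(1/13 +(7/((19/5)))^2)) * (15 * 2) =1407900/8143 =172.90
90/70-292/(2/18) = -18387/7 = -2626.71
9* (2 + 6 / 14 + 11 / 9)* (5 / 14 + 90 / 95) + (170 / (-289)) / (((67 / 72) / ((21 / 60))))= 45217183 / 1060409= 42.64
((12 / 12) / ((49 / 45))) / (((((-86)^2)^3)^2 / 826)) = 2655 / 572861267109556295284736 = 0.00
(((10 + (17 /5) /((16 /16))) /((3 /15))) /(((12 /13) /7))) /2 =254.04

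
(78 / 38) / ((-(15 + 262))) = -39 / 5263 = -0.01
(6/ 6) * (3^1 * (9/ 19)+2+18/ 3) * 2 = 358/ 19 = 18.84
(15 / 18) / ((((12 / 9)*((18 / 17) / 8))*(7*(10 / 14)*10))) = 17 / 180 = 0.09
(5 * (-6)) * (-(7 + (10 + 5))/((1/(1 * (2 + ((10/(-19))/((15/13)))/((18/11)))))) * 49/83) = 9518740/14193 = 670.66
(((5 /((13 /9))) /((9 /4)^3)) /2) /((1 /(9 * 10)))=1600 /117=13.68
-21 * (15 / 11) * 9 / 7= -405 / 11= -36.82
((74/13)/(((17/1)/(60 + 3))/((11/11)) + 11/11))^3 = 12665630691/140608000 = 90.08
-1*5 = -5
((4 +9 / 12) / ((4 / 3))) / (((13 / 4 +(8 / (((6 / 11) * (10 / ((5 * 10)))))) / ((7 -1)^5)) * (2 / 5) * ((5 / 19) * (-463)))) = -789507 / 35204668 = -0.02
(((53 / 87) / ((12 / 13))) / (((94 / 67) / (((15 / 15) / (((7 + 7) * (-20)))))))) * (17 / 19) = -784771 / 522083520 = -0.00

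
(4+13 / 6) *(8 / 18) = 74 / 27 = 2.74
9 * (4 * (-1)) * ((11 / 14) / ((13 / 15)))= -2970 / 91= -32.64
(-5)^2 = 25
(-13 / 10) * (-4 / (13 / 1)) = 2 / 5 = 0.40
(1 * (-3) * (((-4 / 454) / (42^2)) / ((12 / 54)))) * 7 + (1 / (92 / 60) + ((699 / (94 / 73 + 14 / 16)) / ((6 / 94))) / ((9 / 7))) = 6545583287447 / 1661718996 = 3939.04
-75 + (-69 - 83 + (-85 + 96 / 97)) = -30168 / 97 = -311.01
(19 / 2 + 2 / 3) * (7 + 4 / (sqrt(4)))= 183 / 2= 91.50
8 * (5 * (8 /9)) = 320 /9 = 35.56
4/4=1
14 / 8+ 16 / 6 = 53 / 12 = 4.42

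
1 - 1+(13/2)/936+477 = 68689/144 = 477.01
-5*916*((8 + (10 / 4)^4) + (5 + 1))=-972105 / 4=-243026.25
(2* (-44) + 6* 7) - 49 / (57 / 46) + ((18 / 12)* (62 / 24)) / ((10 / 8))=-46993 / 570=-82.44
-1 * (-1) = 1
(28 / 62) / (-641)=-14 / 19871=-0.00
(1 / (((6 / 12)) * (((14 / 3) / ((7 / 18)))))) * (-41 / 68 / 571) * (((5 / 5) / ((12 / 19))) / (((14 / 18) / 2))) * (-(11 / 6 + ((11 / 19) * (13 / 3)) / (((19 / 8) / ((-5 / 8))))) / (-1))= -4961 / 5901856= -0.00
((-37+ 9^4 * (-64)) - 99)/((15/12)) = -336032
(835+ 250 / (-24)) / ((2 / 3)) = 9895 / 8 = 1236.88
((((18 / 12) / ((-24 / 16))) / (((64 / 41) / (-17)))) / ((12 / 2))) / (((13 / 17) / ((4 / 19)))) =11849 / 23712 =0.50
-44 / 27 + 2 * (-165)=-8954 / 27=-331.63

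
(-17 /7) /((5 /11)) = -187 /35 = -5.34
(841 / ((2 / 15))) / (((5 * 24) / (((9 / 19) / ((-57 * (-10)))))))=2523 / 57760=0.04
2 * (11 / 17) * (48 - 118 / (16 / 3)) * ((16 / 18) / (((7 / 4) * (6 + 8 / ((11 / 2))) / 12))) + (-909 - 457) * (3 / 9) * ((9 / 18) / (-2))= 4133861 / 29274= 141.21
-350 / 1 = -350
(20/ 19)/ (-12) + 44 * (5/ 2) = 6265/ 57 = 109.91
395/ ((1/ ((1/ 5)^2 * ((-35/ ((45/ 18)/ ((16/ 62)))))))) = -8848/ 155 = -57.08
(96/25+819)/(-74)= -20571/1850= -11.12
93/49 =1.90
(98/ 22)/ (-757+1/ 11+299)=-49/ 5037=-0.01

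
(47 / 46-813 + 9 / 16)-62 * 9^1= -503945 / 368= -1369.42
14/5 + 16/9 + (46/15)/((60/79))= 3877/450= 8.62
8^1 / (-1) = -8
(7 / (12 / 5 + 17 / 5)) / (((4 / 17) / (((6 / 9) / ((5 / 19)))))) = 2261 / 174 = 12.99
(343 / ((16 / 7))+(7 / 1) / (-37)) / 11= 88725 / 6512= 13.62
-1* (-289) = 289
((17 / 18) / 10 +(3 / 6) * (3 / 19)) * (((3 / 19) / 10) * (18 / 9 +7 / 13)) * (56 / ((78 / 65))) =45661 / 140790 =0.32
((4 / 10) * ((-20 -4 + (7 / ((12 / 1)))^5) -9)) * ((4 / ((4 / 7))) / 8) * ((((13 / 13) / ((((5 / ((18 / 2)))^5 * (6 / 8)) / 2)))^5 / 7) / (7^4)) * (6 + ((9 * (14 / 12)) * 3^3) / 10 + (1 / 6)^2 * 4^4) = -165227173240533086482740664686 / 17888844013214111328125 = -9236324.78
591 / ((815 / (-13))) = -7683 / 815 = -9.43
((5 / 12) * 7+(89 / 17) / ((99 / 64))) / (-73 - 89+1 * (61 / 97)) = -4114643 / 105375996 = -0.04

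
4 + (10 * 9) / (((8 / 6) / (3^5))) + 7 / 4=65633 / 4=16408.25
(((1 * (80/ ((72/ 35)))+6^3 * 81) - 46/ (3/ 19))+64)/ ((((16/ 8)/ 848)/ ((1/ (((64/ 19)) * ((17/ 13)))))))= 1665979.48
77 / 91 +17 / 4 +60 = 3385 / 52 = 65.10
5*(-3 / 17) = -15 / 17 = -0.88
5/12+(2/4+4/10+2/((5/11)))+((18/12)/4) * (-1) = 641/120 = 5.34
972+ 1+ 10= 983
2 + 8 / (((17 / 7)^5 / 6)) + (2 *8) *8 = 185388146 / 1419857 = 130.57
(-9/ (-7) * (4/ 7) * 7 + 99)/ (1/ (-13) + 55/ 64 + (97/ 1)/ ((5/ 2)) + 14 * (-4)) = -3032640/ 478079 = -6.34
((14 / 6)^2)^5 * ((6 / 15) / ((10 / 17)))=3252.95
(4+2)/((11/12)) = 72/11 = 6.55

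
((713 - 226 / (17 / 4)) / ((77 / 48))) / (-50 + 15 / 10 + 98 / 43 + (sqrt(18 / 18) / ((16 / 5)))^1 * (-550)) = -185215104 / 98207725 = -1.89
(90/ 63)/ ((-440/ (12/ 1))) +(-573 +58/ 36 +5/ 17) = -13457053/ 23562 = -571.13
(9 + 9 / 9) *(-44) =-440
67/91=0.74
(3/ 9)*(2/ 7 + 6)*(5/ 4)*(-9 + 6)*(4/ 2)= -15.71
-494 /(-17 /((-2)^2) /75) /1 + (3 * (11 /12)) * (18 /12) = 1186161 /136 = 8721.77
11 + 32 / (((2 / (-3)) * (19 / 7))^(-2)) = 51059 / 441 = 115.78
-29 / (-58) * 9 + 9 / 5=63 / 10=6.30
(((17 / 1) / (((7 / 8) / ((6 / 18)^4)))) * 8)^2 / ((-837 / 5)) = -5918720 / 269086293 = -0.02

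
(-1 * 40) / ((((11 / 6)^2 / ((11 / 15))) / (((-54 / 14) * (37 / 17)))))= 95904 / 1309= 73.27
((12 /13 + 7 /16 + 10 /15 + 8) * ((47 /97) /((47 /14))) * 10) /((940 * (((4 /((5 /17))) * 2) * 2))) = 218995 /773789952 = 0.00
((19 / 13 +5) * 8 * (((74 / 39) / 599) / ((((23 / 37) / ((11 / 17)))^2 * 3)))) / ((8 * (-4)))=-85806182 / 46428889533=-0.00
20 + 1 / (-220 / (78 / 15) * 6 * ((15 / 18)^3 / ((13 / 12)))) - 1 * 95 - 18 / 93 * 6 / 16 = -320028309 / 4262500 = -75.08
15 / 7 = 2.14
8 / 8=1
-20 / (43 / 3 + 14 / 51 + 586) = -1020 / 30631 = -0.03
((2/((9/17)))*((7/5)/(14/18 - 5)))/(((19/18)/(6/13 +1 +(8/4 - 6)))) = 70686/23465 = 3.01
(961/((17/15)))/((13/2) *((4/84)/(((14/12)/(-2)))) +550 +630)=0.72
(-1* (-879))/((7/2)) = 1758/7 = 251.14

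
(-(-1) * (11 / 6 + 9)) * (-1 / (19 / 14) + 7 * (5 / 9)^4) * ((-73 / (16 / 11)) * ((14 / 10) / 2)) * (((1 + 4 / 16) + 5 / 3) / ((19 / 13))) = 290223668735 / 5457072384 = 53.18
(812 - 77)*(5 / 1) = 3675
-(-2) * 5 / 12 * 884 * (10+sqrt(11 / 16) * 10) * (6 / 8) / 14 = 5525 * sqrt(11) / 56+5525 / 14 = 721.86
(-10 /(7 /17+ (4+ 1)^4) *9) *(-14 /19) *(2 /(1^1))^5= 28560 /8417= 3.39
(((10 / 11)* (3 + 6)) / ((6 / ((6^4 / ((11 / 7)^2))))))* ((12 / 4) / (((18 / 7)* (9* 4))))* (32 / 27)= 109760 / 3993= 27.49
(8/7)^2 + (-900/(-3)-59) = 11873/49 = 242.31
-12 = -12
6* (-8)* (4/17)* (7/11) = -1344/187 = -7.19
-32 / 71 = -0.45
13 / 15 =0.87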